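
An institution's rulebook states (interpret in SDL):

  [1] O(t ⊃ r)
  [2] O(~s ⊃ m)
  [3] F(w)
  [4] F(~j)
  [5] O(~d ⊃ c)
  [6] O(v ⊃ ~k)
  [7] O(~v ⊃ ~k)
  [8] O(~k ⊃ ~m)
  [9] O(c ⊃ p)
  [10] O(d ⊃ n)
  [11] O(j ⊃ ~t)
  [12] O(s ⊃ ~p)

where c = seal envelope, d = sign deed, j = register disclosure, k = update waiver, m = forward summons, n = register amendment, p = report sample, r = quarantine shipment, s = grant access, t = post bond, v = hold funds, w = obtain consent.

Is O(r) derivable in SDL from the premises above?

No

Premise 1 is O(t ⊃ r), but O(t) is not derivable from the premises, so it does not yield O(r).
No other premise forces O(r). An ideal world satisfying every premise can still have r false, so O(r) is not derivable.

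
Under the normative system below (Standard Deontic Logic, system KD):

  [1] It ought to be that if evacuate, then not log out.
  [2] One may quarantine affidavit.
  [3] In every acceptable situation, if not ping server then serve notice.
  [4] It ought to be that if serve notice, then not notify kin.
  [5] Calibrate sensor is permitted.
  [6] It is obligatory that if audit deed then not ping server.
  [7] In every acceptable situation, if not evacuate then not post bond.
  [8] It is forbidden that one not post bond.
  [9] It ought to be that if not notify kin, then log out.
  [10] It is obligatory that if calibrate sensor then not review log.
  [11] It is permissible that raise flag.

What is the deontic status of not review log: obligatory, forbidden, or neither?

Premise 10 is O(calibrate_sensor → ¬review_log), but O(calibrate_sensor) is not derivable from the premises (the permission P(calibrate_sensor) asserts only ¬O(¬calibrate_sensor), not O(calibrate_sensor)), so it does not yield O(¬review_log).
No premise or chain of K-axiom applications forces O(¬review_log), and none forces O(review_log). So ¬review_log is neither obligatory nor forbidden under these norms.

Neither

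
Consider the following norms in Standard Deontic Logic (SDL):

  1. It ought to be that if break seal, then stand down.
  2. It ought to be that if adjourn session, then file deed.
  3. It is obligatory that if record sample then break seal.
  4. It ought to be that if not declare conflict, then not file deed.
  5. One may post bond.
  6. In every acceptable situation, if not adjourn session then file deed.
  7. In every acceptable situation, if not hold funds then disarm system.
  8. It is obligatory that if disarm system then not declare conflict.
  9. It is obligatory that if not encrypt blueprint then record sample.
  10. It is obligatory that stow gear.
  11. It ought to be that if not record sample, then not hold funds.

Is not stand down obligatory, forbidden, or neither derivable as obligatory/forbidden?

Forbidden

Premises 2 and 6 are O(adjourn_session → file_deed) and O(¬adjourn_session → file_deed); every ideal world satisfies adjourn_session or ¬adjourn_session, so in either case file_deed holds — hence O(file_deed).
The contrapositive of premise 4 (O(¬declare_conflict → ¬file_deed)) is O(file_deed → declare_conflict), and O(file_deed) is already established, so O(declare_conflict).
Premise 8 is O(disarm_system → ¬declare_conflict); contrapositively O(declare_conflict → ¬disarm_system). Since O(declare_conflict) holds, K gives O(¬disarm_system).
Premise 7 is O(¬hold_funds → disarm_system); contrapositively O(¬disarm_system → hold_funds). Since O(¬disarm_system) holds, K gives O(hold_funds).
The contrapositive of premise 11 (O(¬record_sample → ¬hold_funds)) is O(hold_funds → record_sample), and O(hold_funds) is already established, so O(record_sample).
With premise 3, O(record_sample → break_seal), the K-axiom yields O(break_seal).
Premise 1 is O(break_seal → stand_down); since O(break_seal), deontic closure gives O(stand_down).
Premises 5, 9, 10 do not contribute to this derivation.
Thus O(stand_down), which is F(¬stand_down): ¬stand_down is forbidden.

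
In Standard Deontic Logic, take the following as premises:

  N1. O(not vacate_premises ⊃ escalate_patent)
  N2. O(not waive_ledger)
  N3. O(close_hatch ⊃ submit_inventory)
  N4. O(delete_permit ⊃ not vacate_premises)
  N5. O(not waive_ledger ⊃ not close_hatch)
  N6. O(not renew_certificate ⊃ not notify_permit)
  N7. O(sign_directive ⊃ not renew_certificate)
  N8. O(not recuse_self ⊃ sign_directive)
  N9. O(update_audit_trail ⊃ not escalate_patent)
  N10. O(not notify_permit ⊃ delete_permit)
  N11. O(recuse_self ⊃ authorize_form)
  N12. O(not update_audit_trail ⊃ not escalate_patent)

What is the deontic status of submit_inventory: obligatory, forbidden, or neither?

Neither

Premise 3 is O(close_hatch ⊃ submit_inventory), but O(close_hatch) is not derivable from the premises, so it does not yield O(submit_inventory).
No premise or chain of K-axiom applications forces O(submit_inventory), and none forces O(not submit_inventory). So submit_inventory is neither obligatory nor forbidden under these norms.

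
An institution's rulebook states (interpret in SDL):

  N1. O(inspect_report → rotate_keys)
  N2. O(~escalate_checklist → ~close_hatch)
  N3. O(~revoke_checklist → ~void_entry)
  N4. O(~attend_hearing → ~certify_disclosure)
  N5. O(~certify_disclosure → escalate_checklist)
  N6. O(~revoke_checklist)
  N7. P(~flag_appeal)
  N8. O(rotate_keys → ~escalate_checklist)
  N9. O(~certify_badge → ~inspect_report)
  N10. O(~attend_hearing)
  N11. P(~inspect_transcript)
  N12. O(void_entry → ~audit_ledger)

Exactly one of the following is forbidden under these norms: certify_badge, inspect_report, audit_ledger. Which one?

Premise 10 states O(~attend_hearing) outright.
Applying K to premise 4 (O(~attend_hearing → ~certify_disclosure)) and O(~attend_hearing) yields O(~certify_disclosure).
From O(~certify_disclosure) and premise 5, O(~certify_disclosure → escalate_checklist), we obtain O(escalate_checklist).
The contrapositive of premise 8 (O(rotate_keys → ~escalate_checklist)) is O(escalate_checklist → ~rotate_keys), and O(escalate_checklist) is already established, so O(~rotate_keys).
Premise 1, O(inspect_report → rotate_keys), contraposes to O(~rotate_keys → ~inspect_report); with O(~rotate_keys) we get O(~inspect_report).
So O(~inspect_report) holds, i.e. inspect_report is forbidden. None of the other listed options is forbidden under the premises.

inspect_report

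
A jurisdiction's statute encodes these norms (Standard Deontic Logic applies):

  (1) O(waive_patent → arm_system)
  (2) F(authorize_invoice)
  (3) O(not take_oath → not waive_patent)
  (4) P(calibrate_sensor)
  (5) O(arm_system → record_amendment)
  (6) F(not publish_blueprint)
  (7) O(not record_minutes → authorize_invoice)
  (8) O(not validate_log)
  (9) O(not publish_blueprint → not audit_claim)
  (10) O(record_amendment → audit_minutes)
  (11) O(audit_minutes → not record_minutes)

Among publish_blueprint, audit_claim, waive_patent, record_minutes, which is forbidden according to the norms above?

waive_patent

Premise 2, F(authorize_invoice), is equivalent to O(not authorize_invoice).
Premise 7, O(not record_minutes → authorize_invoice), contraposes to O(not authorize_invoice → record_minutes); with O(not authorize_invoice) we get O(record_minutes).
Premise 11 is O(audit_minutes → not record_minutes); contrapositively O(record_minutes → not audit_minutes). Since O(record_minutes) holds, K gives O(not audit_minutes).
Premise 10 is O(record_amendment → audit_minutes); contrapositively O(not audit_minutes → not record_amendment). Since O(not audit_minutes) holds, K gives O(not record_amendment).
Premise 5, O(arm_system → record_amendment), contraposes to O(not record_amendment → not arm_system); with O(not record_amendment) we get O(not arm_system).
Premise 1 is O(waive_patent → arm_system); contrapositively O(not arm_system → not waive_patent). Since O(not arm_system) holds, K gives O(not waive_patent).
So O(not waive_patent) holds, i.e. waive_patent is forbidden. None of the other listed options is forbidden under the premises.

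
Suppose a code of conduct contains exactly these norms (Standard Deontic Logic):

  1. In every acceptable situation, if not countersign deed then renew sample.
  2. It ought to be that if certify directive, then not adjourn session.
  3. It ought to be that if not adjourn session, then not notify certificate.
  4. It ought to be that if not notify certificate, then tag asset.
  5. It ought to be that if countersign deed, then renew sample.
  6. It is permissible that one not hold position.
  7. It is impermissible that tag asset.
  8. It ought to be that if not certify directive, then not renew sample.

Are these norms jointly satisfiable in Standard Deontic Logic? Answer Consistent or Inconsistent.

Premises 1 and 5 cover both cases: O(¬countersign_deed → renew_sample) and O(countersign_deed → renew_sample). Since ¬countersign_deed ∨ countersign_deed is a tautology, O(renew_sample) follows.
Premise 8 is O(¬certify_directive → ¬renew_sample); contrapositively O(renew_sample → certify_directive). Since O(renew_sample) holds, K gives O(certify_directive).
Applying K to premise 2 (O(certify_directive → ¬adjourn_session)) and O(certify_directive) yields O(¬adjourn_session).
From O(¬adjourn_session) and premise 3, O(¬adjourn_session → ¬notify_certificate), we obtain O(¬notify_certificate).
Applying K to premise 4 (O(¬notify_certificate → tag_asset)) and O(¬notify_certificate) yields O(tag_asset).
But premise 7, F(tag_asset), means O(¬tag_asset).
We now have both O(tag_asset) and O(¬tag_asset) — tag_asset is simultaneously obligatory and forbidden, violating the D-axiom.

Inconsistent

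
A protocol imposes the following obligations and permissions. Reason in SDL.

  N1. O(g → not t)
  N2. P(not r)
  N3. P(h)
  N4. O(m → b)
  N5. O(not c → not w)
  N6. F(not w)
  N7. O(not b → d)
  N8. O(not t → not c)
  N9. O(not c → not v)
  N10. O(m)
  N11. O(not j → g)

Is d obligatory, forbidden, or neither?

Premise 7 is O(not b → d), but O(not b) is not derivable from the premises, so it does not yield O(d).
No premise or chain of K-axiom applications forces O(d), and none forces O(not d). So d is neither obligatory nor forbidden under these norms.

Neither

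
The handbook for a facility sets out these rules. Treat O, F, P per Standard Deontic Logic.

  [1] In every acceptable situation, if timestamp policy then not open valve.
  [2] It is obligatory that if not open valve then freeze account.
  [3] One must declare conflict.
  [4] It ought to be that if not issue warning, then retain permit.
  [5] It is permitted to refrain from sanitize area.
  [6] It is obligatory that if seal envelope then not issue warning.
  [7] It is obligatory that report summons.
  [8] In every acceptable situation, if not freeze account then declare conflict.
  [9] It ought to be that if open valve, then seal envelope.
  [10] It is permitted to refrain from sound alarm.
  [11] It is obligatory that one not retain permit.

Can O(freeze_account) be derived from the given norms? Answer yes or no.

Premise 11 gives O(¬retain_permit).
Premise 4 is O(¬issue_warning → retain_permit); contrapositively O(¬retain_permit → issue_warning). Since O(¬retain_permit) holds, K gives O(issue_warning).
Premise 6, O(seal_envelope → ¬issue_warning), contraposes to O(issue_warning → ¬seal_envelope); with O(issue_warning) we get O(¬seal_envelope).
Premise 9, O(open_valve → seal_envelope), contraposes to O(¬seal_envelope → ¬open_valve); with O(¬seal_envelope) we get O(¬open_valve).
Premise 2 is O(¬open_valve → freeze_account); since O(¬open_valve), deontic closure gives O(freeze_account).
Premises 1, 3, 5, 7, 8, 10 do not contribute to this derivation.
So O(freeze_account) follows.

Yes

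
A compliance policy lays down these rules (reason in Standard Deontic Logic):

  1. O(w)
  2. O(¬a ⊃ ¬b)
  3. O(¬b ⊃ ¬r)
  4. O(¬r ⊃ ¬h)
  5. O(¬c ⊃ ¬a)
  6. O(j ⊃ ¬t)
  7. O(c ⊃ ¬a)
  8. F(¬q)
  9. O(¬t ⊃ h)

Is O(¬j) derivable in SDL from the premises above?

Premises 7 and 5 are O(c ⊃ ¬a) and O(¬c ⊃ ¬a); every ideal world satisfies c or ¬c, so in either case ¬a holds — hence O(¬a).
Applying K to premise 2 (O(¬a ⊃ ¬b)) and O(¬a) yields O(¬b).
Applying K to premise 3 (O(¬b ⊃ ¬r)) and O(¬b) yields O(¬r).
With premise 4, O(¬r ⊃ ¬h), the K-axiom yields O(¬h).
The contrapositive of premise 9 (O(¬t ⊃ h)) is O(¬h ⊃ t), and O(¬h) is already established, so O(t).
Premise 6 is O(j ⊃ ¬t); contrapositively O(t ⊃ ¬j). Since O(t) holds, K gives O(¬j).
Premises 1, 8 do not contribute to this derivation.
So O(¬j) follows.

Yes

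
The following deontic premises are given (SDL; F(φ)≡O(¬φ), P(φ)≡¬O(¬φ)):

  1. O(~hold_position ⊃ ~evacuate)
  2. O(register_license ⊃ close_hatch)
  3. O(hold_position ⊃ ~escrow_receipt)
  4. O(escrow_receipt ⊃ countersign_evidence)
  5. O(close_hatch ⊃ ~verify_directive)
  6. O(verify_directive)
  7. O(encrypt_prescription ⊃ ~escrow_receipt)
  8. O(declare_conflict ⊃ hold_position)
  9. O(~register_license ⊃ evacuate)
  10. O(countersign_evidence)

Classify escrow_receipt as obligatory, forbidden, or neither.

Forbidden

Premise 6 gives O(verify_directive).
Premise 5 is O(close_hatch ⊃ ~verify_directive); contrapositively O(verify_directive ⊃ ~close_hatch). Since O(verify_directive) holds, K gives O(~close_hatch).
Premise 2, O(register_license ⊃ close_hatch), contraposes to O(~close_hatch ⊃ ~register_license); with O(~close_hatch) we get O(~register_license).
With premise 9, O(~register_license ⊃ evacuate), the K-axiom yields O(evacuate).
Premise 1 is O(~hold_position ⊃ ~evacuate); contrapositively O(evacuate ⊃ hold_position). Since O(evacuate) holds, K gives O(hold_position).
Applying K to premise 3 (O(hold_position ⊃ ~escrow_receipt)) and O(hold_position) yields O(~escrow_receipt).
Premises 4, 7, 8, 10 do not contribute to this derivation.
Thus O(~escrow_receipt), which is F(escrow_receipt): escrow_receipt is forbidden.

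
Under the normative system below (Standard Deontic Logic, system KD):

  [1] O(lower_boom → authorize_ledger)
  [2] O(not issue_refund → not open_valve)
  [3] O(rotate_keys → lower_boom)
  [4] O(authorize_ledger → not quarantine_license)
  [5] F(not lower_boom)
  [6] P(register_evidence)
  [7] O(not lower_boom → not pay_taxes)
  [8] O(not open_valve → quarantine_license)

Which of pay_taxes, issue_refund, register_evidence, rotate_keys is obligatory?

issue_refund

Premise 5, F(not lower_boom), is equivalent to O(lower_boom).
With premise 1, O(lower_boom → authorize_ledger), the K-axiom yields O(authorize_ledger).
Applying K to premise 4 (O(authorize_ledger → not quarantine_license)) and O(authorize_ledger) yields O(not quarantine_license).
The contrapositive of premise 8 (O(not open_valve → quarantine_license)) is O(not quarantine_license → open_valve), and O(not quarantine_license) is already established, so O(open_valve).
The contrapositive of premise 2 (O(not issue_refund → not open_valve)) is O(open_valve → issue_refund), and O(open_valve) is already established, so O(issue_refund).
So O(issue_refund) holds — issue_refund is obligatory. None of the other listed options is made obligatory by any chain of premises.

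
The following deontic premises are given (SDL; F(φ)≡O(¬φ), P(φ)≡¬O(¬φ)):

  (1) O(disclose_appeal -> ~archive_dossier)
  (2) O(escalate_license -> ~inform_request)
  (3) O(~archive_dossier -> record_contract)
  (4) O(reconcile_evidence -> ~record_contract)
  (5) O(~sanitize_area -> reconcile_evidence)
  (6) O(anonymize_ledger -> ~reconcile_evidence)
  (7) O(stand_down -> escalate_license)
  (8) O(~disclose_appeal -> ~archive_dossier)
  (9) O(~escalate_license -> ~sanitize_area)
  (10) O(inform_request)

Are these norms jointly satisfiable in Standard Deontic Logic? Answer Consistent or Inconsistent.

Premises 1 and 8 are O(disclose_appeal -> ~archive_dossier) and O(~disclose_appeal -> ~archive_dossier); every ideal world satisfies disclose_appeal or ~disclose_appeal, so in either case ~archive_dossier holds — hence O(~archive_dossier).
Applying K to premise 3 (O(~archive_dossier -> record_contract)) and O(~archive_dossier) yields O(record_contract).
Premise 4, O(reconcile_evidence -> ~record_contract), contraposes to O(record_contract -> ~reconcile_evidence); with O(record_contract) we get O(~reconcile_evidence).
Premise 5 is O(~sanitize_area -> reconcile_evidence); contrapositively O(~reconcile_evidence -> sanitize_area). Since O(~reconcile_evidence) holds, K gives O(sanitize_area).
Premise 9 is O(~escalate_license -> ~sanitize_area); contrapositively O(sanitize_area -> escalate_license). Since O(sanitize_area) holds, K gives O(escalate_license).
Applying K to premise 2 (O(escalate_license -> ~inform_request)) and O(escalate_license) yields O(~inform_request).
But premise 10 directly asserts O(inform_request).
We now have both O(~inform_request) and O(inform_request) — inform_request is simultaneously obligatory and forbidden, violating the D-axiom.

Inconsistent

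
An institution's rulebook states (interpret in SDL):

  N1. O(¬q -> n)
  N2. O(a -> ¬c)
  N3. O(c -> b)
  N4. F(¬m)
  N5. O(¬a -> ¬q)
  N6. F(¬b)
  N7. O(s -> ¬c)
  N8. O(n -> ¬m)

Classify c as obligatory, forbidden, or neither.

Forbidden

Premise 4 is F(¬m), i.e. O(m).
Premise 8, O(n -> ¬m), contraposes to O(m -> ¬n); with O(m) we get O(¬n).
Premise 1 is O(¬q -> n); contrapositively O(¬n -> q). Since O(¬n) holds, K gives O(q).
The contrapositive of premise 5 (O(¬a -> ¬q)) is O(q -> a), and O(q) is already established, so O(a).
Applying K to premise 2 (O(a -> ¬c)) and O(a) yields O(¬c).
Premises 3, 6, 7 do not contribute to this derivation.
Thus O(¬c), which is F(c): c is forbidden.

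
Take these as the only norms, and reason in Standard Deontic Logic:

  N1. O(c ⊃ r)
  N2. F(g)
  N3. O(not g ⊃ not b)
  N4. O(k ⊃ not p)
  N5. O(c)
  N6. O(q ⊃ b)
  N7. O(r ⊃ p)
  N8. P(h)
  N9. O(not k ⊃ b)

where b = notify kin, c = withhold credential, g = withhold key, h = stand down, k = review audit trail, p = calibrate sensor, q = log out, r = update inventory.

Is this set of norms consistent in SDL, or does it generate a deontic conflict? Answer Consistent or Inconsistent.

Inconsistent

Premise 5 gives O(c).
Applying K to premise 1 (O(c ⊃ r)) and O(c) yields O(r).
From O(r) and premise 7, O(r ⊃ p), we obtain O(p).
Premise 4, O(k ⊃ not p), contraposes to O(p ⊃ not k); with O(p) we get O(not k).
Premise 9 is O(not k ⊃ b); since O(not k), deontic closure gives O(b).
The contrapositive of premise 3 (O(not g ⊃ not b)) is O(b ⊃ g), and O(b) is already established, so O(g).
But premise 2, F(g), means O(not g).
We now have both O(g) and O(not g) — g is simultaneously obligatory and forbidden, violating the D-axiom.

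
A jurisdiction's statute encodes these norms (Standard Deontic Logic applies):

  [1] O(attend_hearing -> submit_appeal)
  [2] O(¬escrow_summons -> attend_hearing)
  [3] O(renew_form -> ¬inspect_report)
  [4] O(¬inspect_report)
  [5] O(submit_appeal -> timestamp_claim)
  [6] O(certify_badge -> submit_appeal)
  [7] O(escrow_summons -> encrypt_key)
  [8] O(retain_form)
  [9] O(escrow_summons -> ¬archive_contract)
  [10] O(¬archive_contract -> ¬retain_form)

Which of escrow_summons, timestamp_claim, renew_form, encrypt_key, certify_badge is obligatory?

timestamp_claim

Premise 8 gives O(retain_form).
Premise 10, O(¬archive_contract -> ¬retain_form), contraposes to O(retain_form -> archive_contract); with O(retain_form) we get O(archive_contract).
The contrapositive of premise 9 (O(escrow_summons -> ¬archive_contract)) is O(archive_contract -> ¬escrow_summons), and O(archive_contract) is already established, so O(¬escrow_summons).
Premise 2 is O(¬escrow_summons -> attend_hearing); since O(¬escrow_summons), deontic closure gives O(attend_hearing).
From O(attend_hearing) and premise 1, O(attend_hearing -> submit_appeal), we obtain O(submit_appeal).
Applying K to premise 5 (O(submit_appeal -> timestamp_claim)) and O(submit_appeal) yields O(timestamp_claim).
So O(timestamp_claim) holds — timestamp_claim is obligatory. None of the other listed options is made obligatory by any chain of premises.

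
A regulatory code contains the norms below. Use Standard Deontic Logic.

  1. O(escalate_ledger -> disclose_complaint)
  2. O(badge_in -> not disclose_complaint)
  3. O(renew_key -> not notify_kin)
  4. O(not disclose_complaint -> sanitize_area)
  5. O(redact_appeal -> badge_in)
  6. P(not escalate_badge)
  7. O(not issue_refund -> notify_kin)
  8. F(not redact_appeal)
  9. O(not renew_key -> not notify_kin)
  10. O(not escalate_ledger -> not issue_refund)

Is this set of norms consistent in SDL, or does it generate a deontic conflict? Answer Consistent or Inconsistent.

Premises 3 and 9 are O(renew_key -> not notify_kin) and O(not renew_key -> not notify_kin); every ideal world satisfies renew_key or not renew_key, so in either case not notify_kin holds — hence O(not notify_kin).
The contrapositive of premise 7 (O(not issue_refund -> notify_kin)) is O(not notify_kin -> issue_refund), and O(not notify_kin) is already established, so O(issue_refund).
The contrapositive of premise 10 (O(not escalate_ledger -> not issue_refund)) is O(issue_refund -> escalate_ledger), and O(issue_refund) is already established, so O(escalate_ledger).
Premise 1 is O(escalate_ledger -> disclose_complaint); since O(escalate_ledger), deontic closure gives O(disclose_complaint).
The contrapositive of premise 2 (O(badge_in -> not disclose_complaint)) is O(disclose_complaint -> not badge_in), and O(disclose_complaint) is already established, so O(not badge_in).
The contrapositive of premise 5 (O(redact_appeal -> badge_in)) is O(not badge_in -> not redact_appeal), and O(not badge_in) is already established, so O(not redact_appeal).
But premise 8, F(not redact_appeal), means O(redact_appeal).
We now have both O(not redact_appeal) and O(redact_appeal) — redact_appeal is simultaneously obligatory and forbidden, violating the D-axiom.

Inconsistent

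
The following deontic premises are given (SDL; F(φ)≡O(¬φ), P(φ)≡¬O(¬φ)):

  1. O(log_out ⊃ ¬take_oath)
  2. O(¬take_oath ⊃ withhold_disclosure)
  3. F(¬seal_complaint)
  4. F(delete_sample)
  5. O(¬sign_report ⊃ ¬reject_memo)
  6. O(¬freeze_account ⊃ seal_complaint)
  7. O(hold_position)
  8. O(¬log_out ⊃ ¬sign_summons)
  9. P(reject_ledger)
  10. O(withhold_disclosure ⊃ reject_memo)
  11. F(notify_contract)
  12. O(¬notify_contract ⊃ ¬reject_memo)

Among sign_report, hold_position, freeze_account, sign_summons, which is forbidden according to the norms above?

sign_summons

Premise 11, F(notify_contract), is equivalent to O(¬notify_contract).
Applying K to premise 12 (O(¬notify_contract ⊃ ¬reject_memo)) and O(¬notify_contract) yields O(¬reject_memo).
Premise 10, O(withhold_disclosure ⊃ reject_memo), contraposes to O(¬reject_memo ⊃ ¬withhold_disclosure); with O(¬reject_memo) we get O(¬withhold_disclosure).
The contrapositive of premise 2 (O(¬take_oath ⊃ withhold_disclosure)) is O(¬withhold_disclosure ⊃ take_oath), and O(¬withhold_disclosure) is already established, so O(take_oath).
The contrapositive of premise 1 (O(log_out ⊃ ¬take_oath)) is O(take_oath ⊃ ¬log_out), and O(take_oath) is already established, so O(¬log_out).
Applying K to premise 8 (O(¬log_out ⊃ ¬sign_summons)) and O(¬log_out) yields O(¬sign_summons).
So O(¬sign_summons) holds, i.e. sign_summons is forbidden. None of the other listed options is forbidden under the premises.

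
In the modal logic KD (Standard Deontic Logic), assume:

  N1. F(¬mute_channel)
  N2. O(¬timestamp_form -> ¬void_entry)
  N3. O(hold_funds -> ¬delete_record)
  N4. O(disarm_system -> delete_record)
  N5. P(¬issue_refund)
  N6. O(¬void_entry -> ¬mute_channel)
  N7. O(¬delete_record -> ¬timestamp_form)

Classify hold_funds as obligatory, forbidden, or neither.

Forbidden

F(¬mute_channel) at premise 1 means O(mute_channel).
Premise 6, O(¬void_entry -> ¬mute_channel), contraposes to O(mute_channel -> void_entry); with O(mute_channel) we get O(void_entry).
Premise 2 is O(¬timestamp_form -> ¬void_entry); contrapositively O(void_entry -> timestamp_form). Since O(void_entry) holds, K gives O(timestamp_form).
Premise 7 is O(¬delete_record -> ¬timestamp_form); contrapositively O(timestamp_form -> delete_record). Since O(timestamp_form) holds, K gives O(delete_record).
Premise 3 is O(hold_funds -> ¬delete_record); contrapositively O(delete_record -> ¬hold_funds). Since O(delete_record) holds, K gives O(¬hold_funds).
Premises 4, 5 do not contribute to this derivation.
Thus O(¬hold_funds), which is F(hold_funds): hold_funds is forbidden.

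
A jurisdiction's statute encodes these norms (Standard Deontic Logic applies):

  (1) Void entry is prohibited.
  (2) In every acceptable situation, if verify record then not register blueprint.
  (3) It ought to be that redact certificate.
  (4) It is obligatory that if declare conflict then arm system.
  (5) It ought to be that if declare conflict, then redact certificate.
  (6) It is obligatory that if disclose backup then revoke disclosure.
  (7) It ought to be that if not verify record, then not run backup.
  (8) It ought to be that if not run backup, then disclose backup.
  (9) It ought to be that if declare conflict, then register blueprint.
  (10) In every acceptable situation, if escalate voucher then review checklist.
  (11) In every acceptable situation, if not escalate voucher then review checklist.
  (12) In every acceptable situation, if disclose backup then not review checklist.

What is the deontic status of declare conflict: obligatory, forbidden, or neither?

Premises 10 and 11 are O(escalate_voucher → review_checklist) and O(¬escalate_voucher → review_checklist); every ideal world satisfies escalate_voucher or ¬escalate_voucher, so in either case review_checklist holds — hence O(review_checklist).
Premise 12 is O(disclose_backup → ¬review_checklist); contrapositively O(review_checklist → ¬disclose_backup). Since O(review_checklist) holds, K gives O(¬disclose_backup).
Premise 8 is O(¬run_backup → disclose_backup); contrapositively O(¬disclose_backup → run_backup). Since O(¬disclose_backup) holds, K gives O(run_backup).
The contrapositive of premise 7 (O(¬verify_record → ¬run_backup)) is O(run_backup → verify_record), and O(run_backup) is already established, so O(verify_record).
With premise 2, O(verify_record → ¬register_blueprint), the K-axiom yields O(¬register_blueprint).
The contrapositive of premise 9 (O(declare_conflict → register_blueprint)) is O(¬register_blueprint → ¬declare_conflict), and O(¬register_blueprint) is already established, so O(¬declare_conflict).
Premises 1, 3, 4, 5, 6 do not contribute to this derivation.
Thus O(¬declare_conflict), which is F(declare_conflict): declare_conflict is forbidden.

Forbidden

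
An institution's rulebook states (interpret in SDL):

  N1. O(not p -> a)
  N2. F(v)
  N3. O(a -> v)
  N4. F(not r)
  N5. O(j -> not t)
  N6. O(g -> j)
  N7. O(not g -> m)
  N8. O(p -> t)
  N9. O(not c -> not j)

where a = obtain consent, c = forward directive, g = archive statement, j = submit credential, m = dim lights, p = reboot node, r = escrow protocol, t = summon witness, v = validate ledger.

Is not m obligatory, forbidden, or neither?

Forbidden

Premise 2, F(v), is equivalent to O(not v).
Premise 3 is O(a -> v); contrapositively O(not v -> not a). Since O(not v) holds, K gives O(not a).
Premise 1 is O(not p -> a); contrapositively O(not a -> p). Since O(not a) holds, K gives O(p).
Premise 8 is O(p -> t); since O(p), deontic closure gives O(t).
Premise 5, O(j -> not t), contraposes to O(t -> not j); with O(t) we get O(not j).
The contrapositive of premise 6 (O(g -> j)) is O(not j -> not g), and O(not j) is already established, so O(not g).
With premise 7, O(not g -> m), the K-axiom yields O(m).
Premises 4, 9 do not contribute to this derivation.
Thus O(m), which is F(not m): not m is forbidden.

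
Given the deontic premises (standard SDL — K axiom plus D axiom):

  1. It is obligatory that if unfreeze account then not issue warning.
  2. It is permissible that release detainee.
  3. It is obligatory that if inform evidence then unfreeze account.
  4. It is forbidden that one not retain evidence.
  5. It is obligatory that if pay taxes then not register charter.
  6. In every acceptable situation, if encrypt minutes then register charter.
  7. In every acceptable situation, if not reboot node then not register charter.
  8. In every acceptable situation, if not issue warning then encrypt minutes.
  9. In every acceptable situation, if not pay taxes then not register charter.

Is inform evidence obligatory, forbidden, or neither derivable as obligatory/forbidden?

By case analysis on pay_taxes: premise 5 gives O(pay_taxes → ¬register_charter) and premise 9 gives O(¬pay_taxes → ¬register_charter), so O(¬register_charter) either way.
The contrapositive of premise 6 (O(encrypt_minutes → register_charter)) is O(¬register_charter → ¬encrypt_minutes), and O(¬register_charter) is already established, so O(¬encrypt_minutes).
The contrapositive of premise 8 (O(¬issue_warning → encrypt_minutes)) is O(¬encrypt_minutes → issue_warning), and O(¬encrypt_minutes) is already established, so O(issue_warning).
The contrapositive of premise 1 (O(unfreeze_account → ¬issue_warning)) is O(issue_warning → ¬unfreeze_account), and O(issue_warning) is already established, so O(¬unfreeze_account).
The contrapositive of premise 3 (O(inform_evidence → unfreeze_account)) is O(¬unfreeze_account → ¬inform_evidence), and O(¬unfreeze_account) is already established, so O(¬inform_evidence).
Premises 2, 4, 7 do not contribute to this derivation.
Thus O(¬inform_evidence), which is F(inform_evidence): inform_evidence is forbidden.

Forbidden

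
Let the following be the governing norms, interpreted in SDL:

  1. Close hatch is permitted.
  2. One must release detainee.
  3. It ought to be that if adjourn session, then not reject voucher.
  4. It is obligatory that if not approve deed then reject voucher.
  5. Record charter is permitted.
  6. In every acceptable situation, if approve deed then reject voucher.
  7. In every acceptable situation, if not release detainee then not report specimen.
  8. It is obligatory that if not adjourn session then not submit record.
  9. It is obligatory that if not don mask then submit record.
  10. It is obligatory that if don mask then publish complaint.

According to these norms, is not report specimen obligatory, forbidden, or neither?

Neither

Premise 7 is O(¬release_detainee → ¬report_specimen), but O(¬release_detainee) is not derivable from the premises, so it does not yield O(¬report_specimen).
No premise or chain of K-axiom applications forces O(¬report_specimen), and none forces O(report_specimen). So ¬report_specimen is neither obligatory nor forbidden under these norms.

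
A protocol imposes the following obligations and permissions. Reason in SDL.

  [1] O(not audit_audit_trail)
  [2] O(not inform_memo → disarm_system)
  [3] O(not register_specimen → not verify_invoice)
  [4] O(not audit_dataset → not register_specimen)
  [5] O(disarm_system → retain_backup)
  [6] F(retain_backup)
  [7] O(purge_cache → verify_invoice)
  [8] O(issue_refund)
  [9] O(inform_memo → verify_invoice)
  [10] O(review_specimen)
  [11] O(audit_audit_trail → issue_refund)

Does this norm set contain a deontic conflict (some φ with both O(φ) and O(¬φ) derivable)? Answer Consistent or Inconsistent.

Premise 11 is O(audit_audit_trail → issue_refund); even if O(issue_refund) held, inferring O(audit_audit_trail) would be affirming the consequent — invalid.
So O(audit_audit_trail) is not derivable, and the apparent clash with O(not audit_audit_trail) does not arise.
A world satisfying every obligation exists (e.g. audit_audit_trail=false, audit_dataset=true, disarm_system=false, inform_memo=true, issue_refund=true, purge_cache=false, register_specimen=true, retain_backup=false, review_specimen=true, verify_invoice=true); no atom is both obligatory and forbidden, so the set is consistent.

Consistent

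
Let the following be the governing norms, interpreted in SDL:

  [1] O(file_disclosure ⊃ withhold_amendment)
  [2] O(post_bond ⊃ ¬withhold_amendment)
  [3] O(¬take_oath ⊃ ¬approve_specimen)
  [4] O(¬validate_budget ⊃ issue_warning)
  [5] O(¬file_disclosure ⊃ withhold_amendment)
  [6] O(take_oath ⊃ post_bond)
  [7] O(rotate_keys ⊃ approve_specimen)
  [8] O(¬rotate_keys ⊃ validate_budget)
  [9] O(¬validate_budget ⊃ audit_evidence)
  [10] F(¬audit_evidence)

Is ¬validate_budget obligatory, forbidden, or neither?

Forbidden

Premises 5 and 1 are O(¬file_disclosure ⊃ withhold_amendment) and O(file_disclosure ⊃ withhold_amendment); every ideal world satisfies ¬file_disclosure or file_disclosure, so in either case withhold_amendment holds — hence O(withhold_amendment).
Premise 2, O(post_bond ⊃ ¬withhold_amendment), contraposes to O(withhold_amendment ⊃ ¬post_bond); with O(withhold_amendment) we get O(¬post_bond).
Premise 6 is O(take_oath ⊃ post_bond); contrapositively O(¬post_bond ⊃ ¬take_oath). Since O(¬post_bond) holds, K gives O(¬take_oath).
From O(¬take_oath) and premise 3, O(¬take_oath ⊃ ¬approve_specimen), we obtain O(¬approve_specimen).
Premise 7 is O(rotate_keys ⊃ approve_specimen); contrapositively O(¬approve_specimen ⊃ ¬rotate_keys). Since O(¬approve_specimen) holds, K gives O(¬rotate_keys).
Premise 8 is O(¬rotate_keys ⊃ validate_budget); since O(¬rotate_keys), deontic closure gives O(validate_budget).
Premises 4, 9, 10 do not contribute to this derivation.
Thus O(validate_budget), which is F(¬validate_budget): ¬validate_budget is forbidden.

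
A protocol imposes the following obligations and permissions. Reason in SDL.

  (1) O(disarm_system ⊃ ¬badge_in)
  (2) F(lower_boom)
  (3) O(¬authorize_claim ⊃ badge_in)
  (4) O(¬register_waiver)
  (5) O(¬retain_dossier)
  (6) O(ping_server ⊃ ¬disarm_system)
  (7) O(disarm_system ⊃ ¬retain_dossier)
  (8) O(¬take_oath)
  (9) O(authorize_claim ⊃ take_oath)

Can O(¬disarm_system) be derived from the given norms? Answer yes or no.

Yes

Premise 8 states O(¬take_oath) outright.
Premise 9 is O(authorize_claim ⊃ take_oath); contrapositively O(¬take_oath ⊃ ¬authorize_claim). Since O(¬take_oath) holds, K gives O(¬authorize_claim).
With premise 3, O(¬authorize_claim ⊃ badge_in), the K-axiom yields O(badge_in).
Premise 1 is O(disarm_system ⊃ ¬badge_in); contrapositively O(badge_in ⊃ ¬disarm_system). Since O(badge_in) holds, K gives O(¬disarm_system).
Premises 2, 4, 5, 6, 7 do not contribute to this derivation.
So O(¬disarm_system) follows.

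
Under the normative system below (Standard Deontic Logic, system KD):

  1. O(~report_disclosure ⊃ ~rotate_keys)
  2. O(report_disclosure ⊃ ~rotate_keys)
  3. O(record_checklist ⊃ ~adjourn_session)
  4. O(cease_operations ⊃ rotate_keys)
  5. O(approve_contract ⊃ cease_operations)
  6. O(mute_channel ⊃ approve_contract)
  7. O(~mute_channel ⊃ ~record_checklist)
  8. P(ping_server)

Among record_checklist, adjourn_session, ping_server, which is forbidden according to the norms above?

record_checklist

Premises 2 and 1 cover both cases: O(report_disclosure ⊃ ~rotate_keys) and O(~report_disclosure ⊃ ~rotate_keys). Since report_disclosure ∨ ~report_disclosure is a tautology, O(~rotate_keys) follows.
Premise 4 is O(cease_operations ⊃ rotate_keys); contrapositively O(~rotate_keys ⊃ ~cease_operations). Since O(~rotate_keys) holds, K gives O(~cease_operations).
Premise 5, O(approve_contract ⊃ cease_operations), contraposes to O(~cease_operations ⊃ ~approve_contract); with O(~cease_operations) we get O(~approve_contract).
Premise 6 is O(mute_channel ⊃ approve_contract); contrapositively O(~approve_contract ⊃ ~mute_channel). Since O(~approve_contract) holds, K gives O(~mute_channel).
From O(~mute_channel) and premise 7, O(~mute_channel ⊃ ~record_checklist), we obtain O(~record_checklist).
So O(~record_checklist) holds, i.e. record_checklist is forbidden. None of the other listed options is forbidden under the premises.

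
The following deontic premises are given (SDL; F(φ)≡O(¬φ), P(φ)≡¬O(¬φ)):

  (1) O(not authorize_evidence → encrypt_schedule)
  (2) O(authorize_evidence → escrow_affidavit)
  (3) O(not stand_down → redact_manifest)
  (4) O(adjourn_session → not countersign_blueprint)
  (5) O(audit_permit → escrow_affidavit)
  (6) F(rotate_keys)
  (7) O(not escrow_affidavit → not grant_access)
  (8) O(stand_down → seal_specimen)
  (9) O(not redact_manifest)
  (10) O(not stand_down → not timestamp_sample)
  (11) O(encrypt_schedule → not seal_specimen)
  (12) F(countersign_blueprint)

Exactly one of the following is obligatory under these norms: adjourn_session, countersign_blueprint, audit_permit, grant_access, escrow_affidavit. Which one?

From premise 9 we have O(not redact_manifest).
The contrapositive of premise 3 (O(not stand_down → redact_manifest)) is O(not redact_manifest → stand_down), and O(not redact_manifest) is already established, so O(stand_down).
From O(stand_down) and premise 8, O(stand_down → seal_specimen), we obtain O(seal_specimen).
The contrapositive of premise 11 (O(encrypt_schedule → not seal_specimen)) is O(seal_specimen → not encrypt_schedule), and O(seal_specimen) is already established, so O(not encrypt_schedule).
Premise 1 is O(not authorize_evidence → encrypt_schedule); contrapositively O(not encrypt_schedule → authorize_evidence). Since O(not encrypt_schedule) holds, K gives O(authorize_evidence).
Premise 2 is O(authorize_evidence → escrow_affidavit); since O(authorize_evidence), deontic closure gives O(escrow_affidavit).
So O(escrow_affidavit) holds — escrow_affidavit is obligatory. None of the other listed options is made obligatory by any chain of premises.

escrow_affidavit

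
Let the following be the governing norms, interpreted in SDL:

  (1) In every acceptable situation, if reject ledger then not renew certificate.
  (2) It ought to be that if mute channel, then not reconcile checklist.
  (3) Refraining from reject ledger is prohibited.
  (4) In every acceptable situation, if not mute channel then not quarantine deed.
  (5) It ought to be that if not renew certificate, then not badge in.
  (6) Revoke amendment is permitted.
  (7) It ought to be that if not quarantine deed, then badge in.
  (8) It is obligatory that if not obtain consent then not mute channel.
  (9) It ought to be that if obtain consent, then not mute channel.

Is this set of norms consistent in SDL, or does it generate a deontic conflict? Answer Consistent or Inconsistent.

Inconsistent

Premises 9 and 8 cover both cases: O(obtain_consent → ¬mute_channel) and O(¬obtain_consent → ¬mute_channel). Since obtain_consent ∨ ¬obtain_consent is a tautology, O(¬mute_channel) follows.
Applying K to premise 4 (O(¬mute_channel → ¬quarantine_deed)) and O(¬mute_channel) yields O(¬quarantine_deed).
Premise 7 is O(¬quarantine_deed → badge_in); since O(¬quarantine_deed), deontic closure gives O(badge_in).
Premise 5 is O(¬renew_certificate → ¬badge_in); contrapositively O(badge_in → renew_certificate). Since O(badge_in) holds, K gives O(renew_certificate).
Premise 1 is O(reject_ledger → ¬renew_certificate); contrapositively O(renew_certificate → ¬reject_ledger). Since O(renew_certificate) holds, K gives O(¬reject_ledger).
But premise 3, F(¬reject_ledger), means O(reject_ledger).
We now have both O(¬reject_ledger) and O(reject_ledger) — reject_ledger is simultaneously obligatory and forbidden, violating the D-axiom.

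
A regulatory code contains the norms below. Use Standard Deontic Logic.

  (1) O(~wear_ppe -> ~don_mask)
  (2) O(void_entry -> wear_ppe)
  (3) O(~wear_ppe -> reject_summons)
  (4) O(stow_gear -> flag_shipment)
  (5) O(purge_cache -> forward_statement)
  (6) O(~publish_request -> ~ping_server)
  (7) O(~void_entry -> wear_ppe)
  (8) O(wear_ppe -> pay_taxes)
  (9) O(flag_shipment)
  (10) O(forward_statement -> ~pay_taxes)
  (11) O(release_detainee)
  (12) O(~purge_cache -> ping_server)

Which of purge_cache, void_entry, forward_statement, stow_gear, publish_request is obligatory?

publish_request

Premises 7 and 2 are O(~void_entry -> wear_ppe) and O(void_entry -> wear_ppe); every ideal world satisfies ~void_entry or void_entry, so in either case wear_ppe holds — hence O(wear_ppe).
Applying K to premise 8 (O(wear_ppe -> pay_taxes)) and O(wear_ppe) yields O(pay_taxes).
Premise 10 is O(forward_statement -> ~pay_taxes); contrapositively O(pay_taxes -> ~forward_statement). Since O(pay_taxes) holds, K gives O(~forward_statement).
The contrapositive of premise 5 (O(purge_cache -> forward_statement)) is O(~forward_statement -> ~purge_cache), and O(~forward_statement) is already established, so O(~purge_cache).
Premise 12 is O(~purge_cache -> ping_server); since O(~purge_cache), deontic closure gives O(ping_server).
Premise 6 is O(~publish_request -> ~ping_server); contrapositively O(ping_server -> publish_request). Since O(ping_server) holds, K gives O(publish_request).
So O(publish_request) holds — publish_request is obligatory. None of the other listed options is made obligatory by any chain of premises.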